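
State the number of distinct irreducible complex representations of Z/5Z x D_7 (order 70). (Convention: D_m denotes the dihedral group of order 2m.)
25

The number of irreducible complex representations of a finite group equals its number of conjugacy classes. For a direct product, #classes(G x H) = #classes(G) * #classes(H). Z/5Z has 5 classes (abelian), D_7 has 5 classes, so 5 * 5 = 25, so Z/5Z x D_7 (order 70) has exactly 25 irreducible complex representations.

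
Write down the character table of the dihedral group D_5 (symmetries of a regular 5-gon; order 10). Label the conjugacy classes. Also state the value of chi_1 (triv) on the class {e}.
Conjugacy classes: {e} of size 1, {r^1, r^4} of size 2, {r^2, r^3} of size 2, {s, sr, ..., sr^4} of size 5.
Character table:
  irrep \ class              {e} (size 1)  {r^1, r^4} (size 2)  {r^2, r^3} (size 2)  {s, sr, ..., sr^4} (size 5)
  chi_1 (triv)               1             1                    1                    1                          
  chi_2 (sign: r->1, s->-1)  1             1                    1                    -1                         
  chi_3 (2d, j=1)            2             -1/2 + sqrt(5)/2     -sqrt(5)/2 - 1/2     0                          
  chi_4 (2d, j=2)            2             -sqrt(5)/2 - 1/2     -1/2 + sqrt(5)/2     0                          

Spot check: chi_1 (triv) on {e} = 1.

Working: D_5 has order 2*5 = 10 with 4 conjugacy classes, hence 4 irreducibles. Sum of squared dims 1 + 1 + 4 + 4 = 10 = |G|. Linear characters come from the abelianisation; the 2-dimensional irreps have character r^k -> 2*cos(2*pi*j*k/5), reflections -> 0.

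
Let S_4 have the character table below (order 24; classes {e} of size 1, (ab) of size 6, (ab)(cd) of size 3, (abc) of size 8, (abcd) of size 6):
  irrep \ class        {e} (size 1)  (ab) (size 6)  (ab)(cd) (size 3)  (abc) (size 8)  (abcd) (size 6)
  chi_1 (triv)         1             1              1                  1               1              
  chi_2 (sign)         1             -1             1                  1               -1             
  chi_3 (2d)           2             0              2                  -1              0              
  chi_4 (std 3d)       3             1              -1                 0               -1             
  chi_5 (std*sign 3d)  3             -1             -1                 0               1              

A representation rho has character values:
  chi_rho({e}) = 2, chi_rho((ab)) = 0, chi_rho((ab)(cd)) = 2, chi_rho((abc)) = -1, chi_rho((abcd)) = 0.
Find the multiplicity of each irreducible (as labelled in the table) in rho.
Multiplicities: chi_1: 0, chi_2: 0, chi_3: 1, chi_4: 0, chi_5: 0.

Justification: Use <chi_rho, chi> = (1/|G|) sum_C |C| * chi_rho(C) * conj(chi(C)) with |G| = 24 for each irreducible chi in the table:
  <chi_rho, chi_1> = (1/24)[1*(2)*conj(1) + 6*(0)*conj(1) + 3*(2)*conj(1) + 8*(-1)*conj(1) + 6*(0)*conj(1)]
      = (1/24)[(2) + (0) + (6) + (-8) + (0)] = 0/24 = 0
  <chi_rho, chi_2> = (1/24)[1*(2)*conj(1) + 6*(0)*conj(-1) + 3*(2)*conj(1) + 8*(-1)*conj(1) + 6*(0)*conj(-1)]
      = (1/24)[(2) + (0) + (6) + (-8) + (0)] = 0/24 = 0
  <chi_rho, chi_3> = (1/24)[1*(2)*conj(2) + 6*(0)*conj(0) + 3*(2)*conj(2) + 8*(-1)*conj(-1) + 6*(0)*conj(0)]
      = (1/24)[(4) + (0) + (12) + (8) + (0)] = 24/24 = 1
  <chi_rho, chi_4> = (1/24)[1*(2)*conj(3) + 6*(0)*conj(1) + 3*(2)*conj(-1) + 8*(-1)*conj(0) + 6*(0)*conj(-1)]
      = (1/24)[(6) + (0) + (-6) + (0) + (0)] = 0/24 = 0
  <chi_rho, chi_5> = (1/24)[1*(2)*conj(3) + 6*(0)*conj(-1) + 3*(2)*conj(-1) + 8*(-1)*conj(0) + 6*(0)*conj(1)]
      = (1/24)[(6) + (0) + (-6) + (0) + (0)] = 0/24 = 0
Dimension check: dim(rho) = sum (mult * dim) = 0*1 + 0*1 + 1*2 + 0*3 + 0*3 = 2 = chi_rho(e) = 2.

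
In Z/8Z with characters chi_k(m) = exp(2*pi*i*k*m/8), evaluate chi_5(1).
chi_5(1) = zeta_8^5 = exp(-3*I*pi/4)

chi_5(1) = zeta_8^(5*1) = zeta_8^5. Since zeta_8^8 = 1, this equals zeta_8^5 = exp(2*pi*i*5/8) = exp(-3*I*pi/4).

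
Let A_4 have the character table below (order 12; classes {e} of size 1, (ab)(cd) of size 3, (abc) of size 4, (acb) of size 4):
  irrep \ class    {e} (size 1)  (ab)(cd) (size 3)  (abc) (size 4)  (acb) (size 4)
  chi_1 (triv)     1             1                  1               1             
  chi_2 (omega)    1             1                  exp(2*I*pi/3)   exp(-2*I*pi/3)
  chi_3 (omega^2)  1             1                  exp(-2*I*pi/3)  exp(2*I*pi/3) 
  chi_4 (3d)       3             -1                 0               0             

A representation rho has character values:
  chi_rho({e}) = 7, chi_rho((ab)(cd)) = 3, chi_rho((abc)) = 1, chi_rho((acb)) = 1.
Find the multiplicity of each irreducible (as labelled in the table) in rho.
Multiplicities: chi_1: 2, chi_2: 1, chi_3: 1, chi_4: 1.

Why: Use <chi_rho, chi> = (1/|G|) sum_C |C| * chi_rho(C) * conj(chi(C)) with |G| = 12 for each irreducible chi in the table:
  <chi_rho, chi_1> = (1/12)[1*(7)*conj(1) + 3*(3)*conj(1) + 4*(1)*conj(1) + 4*(1)*conj(1)]
      = (1/12)[(7) + (9) + (4) + (4)] = 24/12 = 2
  <chi_rho, chi_2> = (1/12)[1*(7)*conj(1) + 3*(3)*conj(1) + 4*(1)*conj(exp(2*I*pi/3)) + 4*(1)*conj(exp(-2*I*pi/3))]
      = (1/12)[(7) + (9) + (4 + 8*exp(-2*I*pi/3) + 4*exp(2*I*pi/3)) + (4 + 4*exp(-2*I*pi/3) + 8*exp(2*I*pi/3))] = 12/12 = 1
  <chi_rho, chi_3> = (1/12)[1*(7)*conj(1) + 3*(3)*conj(1) + 4*(1)*conj(exp(-2*I*pi/3)) + 4*(1)*conj(exp(2*I*pi/3))]
      = (1/12)[(7) + (9) + (4 + 4*exp(-2*I*pi/3) + 8*exp(2*I*pi/3)) + (4 + 8*exp(-2*I*pi/3) + 4*exp(2*I*pi/3))] = 12/12 = 1
  <chi_rho, chi_4> = (1/12)[1*(7)*conj(3) + 3*(3)*conj(-1) + 4*(1)*conj(0) + 4*(1)*conj(0)]
      = (1/12)[(21) + (-9) + (0) + (0)] = 12/12 = 1
(Exp terms are combined using exp(i*s)*conj(exp(i*t)) = exp(i*(s-t)), and sums of them are collapsed using the identity that for every m > 1 the m distinct m-th roots of unity sum to 0, e.g. 1 + exp(2*I*pi/3) + exp(-2*I*pi/3) = 0.)
Dimension check: dim(rho) = sum (mult * dim) = 2*1 + 1*1 + 1*1 + 1*3 = 7 = chi_rho(e) = 7.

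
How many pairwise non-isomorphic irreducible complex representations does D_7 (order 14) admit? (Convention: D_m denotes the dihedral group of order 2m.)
5

Proof sketch: The number of irreducible complex representations of a finite group equals its number of conjugacy classes. D_7 has 5 conjugacy classes ((n+3)/2 for n odd), so D_7 (order 14) has exactly 5 irreducible complex representations.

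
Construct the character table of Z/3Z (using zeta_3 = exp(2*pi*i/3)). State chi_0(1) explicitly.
Character table of Z/3Z (irreps indexed chi_0,...,chi_2 with chi_k(m) = zeta_3^(k*m), zeta_3 = exp(2*pi*i/3)):
  irrep \ class  {0} (size 1)  {1} (size 1)    {2} (size 1)  
  chi_0          1             1               1             
  chi_1          1             exp(2*I*pi/3)   exp(-2*I*pi/3)
  chi_2          1             exp(-2*I*pi/3)  exp(2*I*pi/3) 

Spot check: chi_0(1) = zeta_3^(0*1) = zeta_3^0 = 1.

Z/3Z is abelian, so all 3 irreducible complex representations are 1-dimensional. They are given by chi_k(m) = zeta_3^(k*m) for k = 0,...,2. Row orthogonality: sum_m chi_k(m) conj(chi_l(m)) = 3 * [k = l].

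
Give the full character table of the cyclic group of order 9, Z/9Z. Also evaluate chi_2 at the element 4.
Character table of Z/9Z (irreps indexed chi_0,...,chi_8 with chi_k(m) = zeta_9^(k*m), zeta_9 = exp(2*pi*i/9)):
  irrep \ class  {0} (size 1)  {1} (size 1)    {2} (size 1)    {3} (size 1)    {4} (size 1)    {5} (size 1)    {6} (size 1)    {7} (size 1)    {8} (size 1)  
  chi_0          1             1               1               1               1               1               1               1               1             
  chi_1          1             exp(2*I*pi/9)   exp(4*I*pi/9)   exp(2*I*pi/3)   exp(8*I*pi/9)   exp(-8*I*pi/9)  exp(-2*I*pi/3)  exp(-4*I*pi/9)  exp(-2*I*pi/9)
  chi_2          1             exp(4*I*pi/9)   exp(8*I*pi/9)   exp(-2*I*pi/3)  exp(-2*I*pi/9)  exp(2*I*pi/9)   exp(2*I*pi/3)   exp(-8*I*pi/9)  exp(-4*I*pi/9)
  chi_3          1             exp(2*I*pi/3)   exp(-2*I*pi/3)  1               exp(2*I*pi/3)   exp(-2*I*pi/3)  1               exp(2*I*pi/3)   exp(-2*I*pi/3)
  chi_4          1             exp(8*I*pi/9)   exp(-2*I*pi/9)  exp(2*I*pi/3)   exp(-4*I*pi/9)  exp(4*I*pi/9)   exp(-2*I*pi/3)  exp(2*I*pi/9)   exp(-8*I*pi/9)
  chi_5          1             exp(-8*I*pi/9)  exp(2*I*pi/9)   exp(-2*I*pi/3)  exp(4*I*pi/9)   exp(-4*I*pi/9)  exp(2*I*pi/3)   exp(-2*I*pi/9)  exp(8*I*pi/9) 
  chi_6          1             exp(-2*I*pi/3)  exp(2*I*pi/3)   1               exp(-2*I*pi/3)  exp(2*I*pi/3)   1               exp(-2*I*pi/3)  exp(2*I*pi/3) 
  chi_7          1             exp(-4*I*pi/9)  exp(-8*I*pi/9)  exp(2*I*pi/3)   exp(2*I*pi/9)   exp(-2*I*pi/9)  exp(-2*I*pi/3)  exp(8*I*pi/9)   exp(4*I*pi/9) 
  chi_8          1             exp(-2*I*pi/9)  exp(-4*I*pi/9)  exp(-2*I*pi/3)  exp(-8*I*pi/9)  exp(8*I*pi/9)   exp(2*I*pi/3)   exp(4*I*pi/9)   exp(2*I*pi/9) 

Spot check: chi_2(4) = zeta_9^(2*4) = zeta_9^8 = exp(-2*I*pi/9).

Argument: Z/9Z is abelian, so all 9 irreducible complex representations are 1-dimensional. They are given by chi_k(m) = zeta_9^(k*m) for k = 0,...,8. Row orthogonality: sum_m chi_k(m) conj(chi_l(m)) = 9 * [k = l].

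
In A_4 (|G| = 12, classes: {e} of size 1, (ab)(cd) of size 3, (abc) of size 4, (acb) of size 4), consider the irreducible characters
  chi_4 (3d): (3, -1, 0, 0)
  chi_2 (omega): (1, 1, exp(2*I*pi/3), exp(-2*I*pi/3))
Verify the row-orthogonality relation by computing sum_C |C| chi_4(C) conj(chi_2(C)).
Sum = 0; so <chi_4, chi_2> = 0 (distinct irreducibles are orthogonal).

Compute term by term over conjugacy classes (|C| * chi_4(C) * conj(chi_2(C))):
  1*(3)*conj(1) + 3*(-1)*conj(1) + 4*(0)*conj(exp(2*I*pi/3)) + 4*(0)*conj(exp(-2*I*pi/3))
  = (3) + (-3) + (0) + (0)
  = 0.
(Exp terms are combined using exp(i*s)*conj(exp(i*t)) = exp(i*(s-t)), and sums of them are collapsed using the identity that for every m > 1 the m distinct m-th roots of unity sum to 0, e.g. 1 + exp(2*I*pi/3) + exp(-2*I*pi/3) = 0.)
Dividing by |G| = 12 gives 0/12 = 0, matching the row-orthogonality relation <chi_4, chi_2> = [chi_4 = chi_2].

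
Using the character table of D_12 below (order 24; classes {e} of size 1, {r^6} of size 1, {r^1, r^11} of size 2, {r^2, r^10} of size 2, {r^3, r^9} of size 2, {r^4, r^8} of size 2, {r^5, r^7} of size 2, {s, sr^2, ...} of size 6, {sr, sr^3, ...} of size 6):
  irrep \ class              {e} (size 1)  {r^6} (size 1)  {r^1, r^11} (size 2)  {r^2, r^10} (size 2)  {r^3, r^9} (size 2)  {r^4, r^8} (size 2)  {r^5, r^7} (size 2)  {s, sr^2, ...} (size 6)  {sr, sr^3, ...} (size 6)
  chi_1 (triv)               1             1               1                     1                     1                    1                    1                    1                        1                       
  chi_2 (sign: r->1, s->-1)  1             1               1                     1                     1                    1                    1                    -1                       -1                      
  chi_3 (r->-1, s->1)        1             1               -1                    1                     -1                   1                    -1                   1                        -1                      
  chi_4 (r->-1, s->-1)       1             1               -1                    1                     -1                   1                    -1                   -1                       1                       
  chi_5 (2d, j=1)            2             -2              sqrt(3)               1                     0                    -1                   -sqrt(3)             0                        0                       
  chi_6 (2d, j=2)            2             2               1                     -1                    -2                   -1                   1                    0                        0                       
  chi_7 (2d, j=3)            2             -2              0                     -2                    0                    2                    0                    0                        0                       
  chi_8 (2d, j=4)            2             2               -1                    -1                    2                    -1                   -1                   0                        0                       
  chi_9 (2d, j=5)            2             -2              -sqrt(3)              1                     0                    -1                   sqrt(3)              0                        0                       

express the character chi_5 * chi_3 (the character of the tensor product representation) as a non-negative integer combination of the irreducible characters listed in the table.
chi_5 tensor chi_3 = chi_9 (all other irreducibles have multiplicity 0).

Solution. The character of a tensor product is the pointwise product (chi_5 * chi_3)(C) = chi_5(C) * chi_3(C):
  {e}: (2)*(1), {r^6}: (-2)*(1), {r^1, r^11}: (sqrt(3))*(-1), {r^2, r^10}: (1)*(1), {r^3, r^9}: (0)*(-1), {r^4, r^8}: (-1)*(1), {r^5, r^7}: (-sqrt(3))*(-1), {s, sr^2, ...}: (0)*(1), {sr, sr^3, ...}: (0)*(-1)
so (chi_5 * chi_3) takes values
  {e} -> 2, {r^6} -> -2, {r^1, r^11} -> -sqrt(3), {r^2, r^10} -> 1, {r^3, r^9} -> 0, {r^4, r^8} -> -1, {r^5, r^7} -> sqrt(3), {s, sr^2, ...} -> 0, {sr, sr^3, ...} -> 0.
Now take the inner product of this character with each irreducible chi from the table, <chi_5*chi_3, chi> = (1/24) sum_C |C| (chi_5*chi_3)(C) conj(chi(C)):
  <chi_5*chi_3, chi_1> = (1/24)[1*(2)*conj(1) + 1*(-2)*conj(1) + 2*(-sqrt(3))*conj(1) + 2*(1)*conj(1) + 2*(0)*conj(1) + 2*(-1)*conj(1) + 2*(sqrt(3))*conj(1) + 6*(0)*conj(1) + 6*(0)*conj(1)]
      = (1/24)[(2) + (-2) + (-2*sqrt(3)) + (2) + (0) + (-2) + (2*sqrt(3)) + (0) + (0)] = 0/24 = 0
  <chi_5*chi_3, chi_2> = (1/24)[1*(2)*conj(1) + 1*(-2)*conj(1) + 2*(-sqrt(3))*conj(1) + 2*(1)*conj(1) + 2*(0)*conj(1) + 2*(-1)*conj(1) + 2*(sqrt(3))*conj(1) + 6*(0)*conj(-1) + 6*(0)*conj(-1)]
      = (1/24)[(2) + (-2) + (-2*sqrt(3)) + (2) + (0) + (-2) + (2*sqrt(3)) + (0) + (0)] = 0/24 = 0
  <chi_5*chi_3, chi_3> = (1/24)[1*(2)*conj(1) + 1*(-2)*conj(1) + 2*(-sqrt(3))*conj(-1) + 2*(1)*conj(1) + 2*(0)*conj(-1) + 2*(-1)*conj(1) + 2*(sqrt(3))*conj(-1) + 6*(0)*conj(1) + 6*(0)*conj(-1)]
      = (1/24)[(2) + (-2) + (2*sqrt(3)) + (2) + (0) + (-2) + (-2*sqrt(3)) + (0) + (0)] = 0/24 = 0
  <chi_5*chi_3, chi_4> = (1/24)[1*(2)*conj(1) + 1*(-2)*conj(1) + 2*(-sqrt(3))*conj(-1) + 2*(1)*conj(1) + 2*(0)*conj(-1) + 2*(-1)*conj(1) + 2*(sqrt(3))*conj(-1) + 6*(0)*conj(-1) + 6*(0)*conj(1)]
      = (1/24)[(2) + (-2) + (2*sqrt(3)) + (2) + (0) + (-2) + (-2*sqrt(3)) + (0) + (0)] = 0/24 = 0
  <chi_5*chi_3, chi_5> = (1/24)[1*(2)*conj(2) + 1*(-2)*conj(-2) + 2*(-sqrt(3))*conj(sqrt(3)) + 2*(1)*conj(1) + 2*(0)*conj(0) + 2*(-1)*conj(-1) + 2*(sqrt(3))*conj(-sqrt(3)) + 6*(0)*conj(0) + 6*(0)*conj(0)]
      = (1/24)[(4) + (4) + (-6) + (2) + (0) + (2) + (-6) + (0) + (0)] = 0/24 = 0
  <chi_5*chi_3, chi_6> = (1/24)[1*(2)*conj(2) + 1*(-2)*conj(2) + 2*(-sqrt(3))*conj(1) + 2*(1)*conj(-1) + 2*(0)*conj(-2) + 2*(-1)*conj(-1) + 2*(sqrt(3))*conj(1) + 6*(0)*conj(0) + 6*(0)*conj(0)]
      = (1/24)[(4) + (-4) + (-2*sqrt(3)) + (-2) + (0) + (2) + (2*sqrt(3)) + (0) + (0)] = 0/24 = 0
  <chi_5*chi_3, chi_7> = (1/24)[1*(2)*conj(2) + 1*(-2)*conj(-2) + 2*(-sqrt(3))*conj(0) + 2*(1)*conj(-2) + 2*(0)*conj(0) + 2*(-1)*conj(2) + 2*(sqrt(3))*conj(0) + 6*(0)*conj(0) + 6*(0)*conj(0)]
      = (1/24)[(4) + (4) + (0) + (-4) + (0) + (-4) + (0) + (0) + (0)] = 0/24 = 0
  <chi_5*chi_3, chi_8> = (1/24)[1*(2)*conj(2) + 1*(-2)*conj(2) + 2*(-sqrt(3))*conj(-1) + 2*(1)*conj(-1) + 2*(0)*conj(2) + 2*(-1)*conj(-1) + 2*(sqrt(3))*conj(-1) + 6*(0)*conj(0) + 6*(0)*conj(0)]
      = (1/24)[(4) + (-4) + (2*sqrt(3)) + (-2) + (0) + (2) + (-2*sqrt(3)) + (0) + (0)] = 0/24 = 0
  <chi_5*chi_3, chi_9> = (1/24)[1*(2)*conj(2) + 1*(-2)*conj(-2) + 2*(-sqrt(3))*conj(-sqrt(3)) + 2*(1)*conj(1) + 2*(0)*conj(0) + 2*(-1)*conj(-1) + 2*(sqrt(3))*conj(sqrt(3)) + 6*(0)*conj(0) + 6*(0)*conj(0)]
      = (1/24)[(4) + (4) + (6) + (2) + (0) + (2) + (6) + (0) + (0)] = 24/24 = 1
Hence the multiplicities are chi_9: 1. Dimension check: dim(chi_5)*dim(chi_3) = 2*1 = 2 and sum (mult * dim) = 1*2 = 2.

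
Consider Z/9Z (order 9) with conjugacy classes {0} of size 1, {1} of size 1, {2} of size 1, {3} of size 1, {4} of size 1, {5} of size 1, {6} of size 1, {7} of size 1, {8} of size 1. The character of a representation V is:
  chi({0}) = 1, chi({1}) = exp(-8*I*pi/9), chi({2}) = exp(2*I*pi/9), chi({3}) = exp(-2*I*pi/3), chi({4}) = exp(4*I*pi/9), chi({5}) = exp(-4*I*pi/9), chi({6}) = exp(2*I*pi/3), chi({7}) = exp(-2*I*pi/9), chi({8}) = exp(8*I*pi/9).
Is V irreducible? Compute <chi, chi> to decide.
Irreducible: <chi, chi> = 1.

Why: <chi, chi> = (1/|G|) sum_C |C| * |chi(C)|^2 = (1/9)[1*|1|^2 + 1*|exp(-8*I*pi/9)|^2 + 1*|exp(2*I*pi/9)|^2 + 1*|exp(-2*I*pi/3)|^2 + 1*|exp(4*I*pi/9)|^2 + 1*|exp(-4*I*pi/9)|^2 + 1*|exp(2*I*pi/3)|^2 + 1*|exp(-2*I*pi/9)|^2 + 1*|exp(8*I*pi/9)|^2]
  = (1/9)[(1) + (1) + (1) + (1) + (1) + (1) + (1) + (1) + (1)] = 9/9 = 1.
(Exp terms are combined using exp(i*s)*conj(exp(i*t)) = exp(i*(s-t)), and sums of them are collapsed using the identity that for every m > 1 the m distinct m-th roots of unity sum to 0, e.g. 1 + exp(2*I*pi/3) + exp(-2*I*pi/3) = 0.)
A character is irreducible iff <chi, chi> = 1, so this representation is irreducible.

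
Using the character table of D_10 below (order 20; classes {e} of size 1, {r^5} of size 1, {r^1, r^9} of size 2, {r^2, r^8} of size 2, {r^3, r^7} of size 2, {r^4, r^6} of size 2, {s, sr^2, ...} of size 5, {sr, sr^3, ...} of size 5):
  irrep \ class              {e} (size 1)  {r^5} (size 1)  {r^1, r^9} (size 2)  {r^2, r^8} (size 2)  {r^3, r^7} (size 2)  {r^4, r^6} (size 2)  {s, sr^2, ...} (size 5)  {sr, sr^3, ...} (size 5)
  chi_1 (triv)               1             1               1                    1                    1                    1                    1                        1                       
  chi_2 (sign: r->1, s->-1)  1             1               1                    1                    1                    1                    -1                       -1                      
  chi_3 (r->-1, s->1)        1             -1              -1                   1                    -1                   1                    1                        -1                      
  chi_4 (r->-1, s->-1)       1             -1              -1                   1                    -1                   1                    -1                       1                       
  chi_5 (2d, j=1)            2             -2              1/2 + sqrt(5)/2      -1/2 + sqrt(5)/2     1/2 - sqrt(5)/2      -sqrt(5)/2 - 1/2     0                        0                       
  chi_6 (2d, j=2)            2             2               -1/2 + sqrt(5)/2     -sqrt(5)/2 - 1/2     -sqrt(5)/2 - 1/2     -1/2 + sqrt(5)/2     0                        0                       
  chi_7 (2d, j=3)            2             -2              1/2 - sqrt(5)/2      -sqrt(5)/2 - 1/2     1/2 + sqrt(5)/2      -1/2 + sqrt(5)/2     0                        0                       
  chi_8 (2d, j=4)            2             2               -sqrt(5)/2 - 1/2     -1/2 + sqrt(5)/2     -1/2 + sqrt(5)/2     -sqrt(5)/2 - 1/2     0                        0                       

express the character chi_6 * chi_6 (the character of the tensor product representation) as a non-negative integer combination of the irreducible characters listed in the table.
chi_6 tensor chi_6 = chi_1 + chi_2 + chi_8 (all other irreducibles have multiplicity 0).

Working: The character of a tensor product is the pointwise product (chi_6 * chi_6)(C) = chi_6(C) * chi_6(C):
  {e}: (2)*(2), {r^5}: (2)*(2), {r^1, r^9}: (-1/2 + sqrt(5)/2)*(-1/2 + sqrt(5)/2), {r^2, r^8}: (-sqrt(5)/2 - 1/2)*(-sqrt(5)/2 - 1/2), {r^3, r^7}: (-sqrt(5)/2 - 1/2)*(-sqrt(5)/2 - 1/2), {r^4, r^6}: (-1/2 + sqrt(5)/2)*(-1/2 + sqrt(5)/2), {s, sr^2, ...}: (0)*(0), {sr, sr^3, ...}: (0)*(0)
so (chi_6 * chi_6) takes values
  {e} -> 4, {r^5} -> 4, {r^1, r^9} -> 3/2 - sqrt(5)/2, {r^2, r^8} -> sqrt(5)/2 + 3/2, {r^3, r^7} -> sqrt(5)/2 + 3/2, {r^4, r^6} -> 3/2 - sqrt(5)/2, {s, sr^2, ...} -> 0, {sr, sr^3, ...} -> 0.
Now take the inner product of this character with each irreducible chi from the table, <chi_6*chi_6, chi> = (1/20) sum_C |C| (chi_6*chi_6)(C) conj(chi(C)):
  <chi_6*chi_6, chi_1> = (1/20)[1*(4)*conj(1) + 1*(4)*conj(1) + 2*(3/2 - sqrt(5)/2)*conj(1) + 2*(sqrt(5)/2 + 3/2)*conj(1) + 2*(sqrt(5)/2 + 3/2)*conj(1) + 2*(3/2 - sqrt(5)/2)*conj(1) + 5*(0)*conj(1) + 5*(0)*conj(1)]
      = (1/20)[(4) + (4) + (3 - sqrt(5)) + (sqrt(5) + 3) + (sqrt(5) + 3) + (3 - sqrt(5)) + (0) + (0)] = 20/20 = 1
  <chi_6*chi_6, chi_2> = (1/20)[1*(4)*conj(1) + 1*(4)*conj(1) + 2*(3/2 - sqrt(5)/2)*conj(1) + 2*(sqrt(5)/2 + 3/2)*conj(1) + 2*(sqrt(5)/2 + 3/2)*conj(1) + 2*(3/2 - sqrt(5)/2)*conj(1) + 5*(0)*conj(-1) + 5*(0)*conj(-1)]
      = (1/20)[(4) + (4) + (3 - sqrt(5)) + (sqrt(5) + 3) + (sqrt(5) + 3) + (3 - sqrt(5)) + (0) + (0)] = 20/20 = 1
  <chi_6*chi_6, chi_3> = (1/20)[1*(4)*conj(1) + 1*(4)*conj(-1) + 2*(3/2 - sqrt(5)/2)*conj(-1) + 2*(sqrt(5)/2 + 3/2)*conj(1) + 2*(sqrt(5)/2 + 3/2)*conj(-1) + 2*(3/2 - sqrt(5)/2)*conj(1) + 5*(0)*conj(1) + 5*(0)*conj(-1)]
      = (1/20)[(4) + (-4) + (-3 + sqrt(5)) + (sqrt(5) + 3) + (-3 - sqrt(5)) + (3 - sqrt(5)) + (0) + (0)] = 0/20 = 0
  <chi_6*chi_6, chi_4> = (1/20)[1*(4)*conj(1) + 1*(4)*conj(-1) + 2*(3/2 - sqrt(5)/2)*conj(-1) + 2*(sqrt(5)/2 + 3/2)*conj(1) + 2*(sqrt(5)/2 + 3/2)*conj(-1) + 2*(3/2 - sqrt(5)/2)*conj(1) + 5*(0)*conj(-1) + 5*(0)*conj(1)]
      = (1/20)[(4) + (-4) + (-3 + sqrt(5)) + (sqrt(5) + 3) + (-3 - sqrt(5)) + (3 - sqrt(5)) + (0) + (0)] = 0/20 = 0
  <chi_6*chi_6, chi_5> = (1/20)[1*(4)*conj(2) + 1*(4)*conj(-2) + 2*(3/2 - sqrt(5)/2)*conj(1/2 + sqrt(5)/2) + 2*(sqrt(5)/2 + 3/2)*conj(-1/2 + sqrt(5)/2) + 2*(sqrt(5)/2 + 3/2)*conj(1/2 - sqrt(5)/2) + 2*(3/2 - sqrt(5)/2)*conj(-sqrt(5)/2 - 1/2) + 5*(0)*conj(0) + 5*(0)*conj(0)]
      = (1/20)[(8) + (-8) + (-1 + sqrt(5)) + (1 + sqrt(5)) + (-sqrt(5) - 1) + (1 - sqrt(5)) + (0) + (0)] = 0/20 = 0
  <chi_6*chi_6, chi_6> = (1/20)[1*(4)*conj(2) + 1*(4)*conj(2) + 2*(3/2 - sqrt(5)/2)*conj(-1/2 + sqrt(5)/2) + 2*(sqrt(5)/2 + 3/2)*conj(-sqrt(5)/2 - 1/2) + 2*(sqrt(5)/2 + 3/2)*conj(-sqrt(5)/2 - 1/2) + 2*(3/2 - sqrt(5)/2)*conj(-1/2 + sqrt(5)/2) + 5*(0)*conj(0) + 5*(0)*conj(0)]
      = (1/20)[(8) + (8) + (-4 + 2*sqrt(5)) + (-2*sqrt(5) - 4) + (-2*sqrt(5) - 4) + (-4 + 2*sqrt(5)) + (0) + (0)] = 0/20 = 0
  <chi_6*chi_6, chi_7> = (1/20)[1*(4)*conj(2) + 1*(4)*conj(-2) + 2*(3/2 - sqrt(5)/2)*conj(1/2 - sqrt(5)/2) + 2*(sqrt(5)/2 + 3/2)*conj(-sqrt(5)/2 - 1/2) + 2*(sqrt(5)/2 + 3/2)*conj(1/2 + sqrt(5)/2) + 2*(3/2 - sqrt(5)/2)*conj(-1/2 + sqrt(5)/2) + 5*(0)*conj(0) + 5*(0)*conj(0)]
      = (1/20)[(8) + (-8) + (4 - 2*sqrt(5)) + (-2*sqrt(5) - 4) + (4 + 2*sqrt(5)) + (-4 + 2*sqrt(5)) + (0) + (0)] = 0/20 = 0
  <chi_6*chi_6, chi_8> = (1/20)[1*(4)*conj(2) + 1*(4)*conj(2) + 2*(3/2 - sqrt(5)/2)*conj(-sqrt(5)/2 - 1/2) + 2*(sqrt(5)/2 + 3/2)*conj(-1/2 + sqrt(5)/2) + 2*(sqrt(5)/2 + 3/2)*conj(-1/2 + sqrt(5)/2) + 2*(3/2 - sqrt(5)/2)*conj(-sqrt(5)/2 - 1/2) + 5*(0)*conj(0) + 5*(0)*conj(0)]
      = (1/20)[(8) + (8) + (1 - sqrt(5)) + (1 + sqrt(5)) + (1 + sqrt(5)) + (1 - sqrt(5)) + (0) + (0)] = 20/20 = 1
Hence the multiplicities are chi_1: 1, chi_2: 1, chi_8: 1. Dimension check: dim(chi_6)*dim(chi_6) = 2*2 = 4 and sum (mult * dim) = 1*1 + 1*1 + 1*2 = 4.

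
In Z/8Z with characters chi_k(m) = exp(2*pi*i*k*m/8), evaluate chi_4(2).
chi_4(2) = zeta_8^8 = 1

Solution. chi_4(2) = zeta_8^(4*2) = zeta_8^8. Since zeta_8^8 = 1, this equals zeta_8^0 = exp(2*pi*i*0/8) = 1.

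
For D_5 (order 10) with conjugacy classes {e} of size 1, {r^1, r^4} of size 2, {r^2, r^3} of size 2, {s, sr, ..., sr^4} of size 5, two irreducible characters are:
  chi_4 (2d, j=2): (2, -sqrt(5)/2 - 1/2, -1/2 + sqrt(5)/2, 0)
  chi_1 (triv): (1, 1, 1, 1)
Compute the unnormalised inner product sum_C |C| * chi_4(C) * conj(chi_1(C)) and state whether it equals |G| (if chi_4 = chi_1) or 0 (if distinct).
Sum = 0; so <chi_4, chi_1> = 0 (distinct irreducibles are orthogonal).

Solution. Compute term by term over conjugacy classes (|C| * chi_4(C) * conj(chi_1(C))):
  1*(2)*conj(1) + 2*(-sqrt(5)/2 - 1/2)*conj(1) + 2*(-1/2 + sqrt(5)/2)*conj(1) + 5*(0)*conj(1)
  = (2) + (-sqrt(5) - 1) + (-1 + sqrt(5)) + (0)
  = 0.
Dividing by |G| = 10 gives 0/10 = 0, matching the row-orthogonality relation <chi_4, chi_1> = [chi_4 = chi_1].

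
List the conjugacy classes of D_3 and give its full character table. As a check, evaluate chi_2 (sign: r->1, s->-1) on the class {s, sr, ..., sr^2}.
Conjugacy classes: {e} of size 1, {r^1, r^2} of size 2, {s, sr, ..., sr^2} of size 3.
Character table:
  irrep \ class              {e} (size 1)  {r^1, r^2} (size 2)  {s, sr, ..., sr^2} (size 3)
  chi_1 (triv)               1             1                    1                          
  chi_2 (sign: r->1, s->-1)  1             1                    -1                         
  chi_3 (2d, j=1)            2             -1                   0                          

Spot check: chi_2 (sign: r->1, s->-1) on {s, sr, ..., sr^2} = -1.

Explanation: D_3 has order 2*3 = 6 with 3 conjugacy classes, hence 3 irreducibles. Sum of squared dims 1 + 1 + 4 = 6 = |G|. Linear characters come from the abelianisation; the 2-dimensional irreps have character r^k -> 2*cos(2*pi*j*k/3), reflections -> 0.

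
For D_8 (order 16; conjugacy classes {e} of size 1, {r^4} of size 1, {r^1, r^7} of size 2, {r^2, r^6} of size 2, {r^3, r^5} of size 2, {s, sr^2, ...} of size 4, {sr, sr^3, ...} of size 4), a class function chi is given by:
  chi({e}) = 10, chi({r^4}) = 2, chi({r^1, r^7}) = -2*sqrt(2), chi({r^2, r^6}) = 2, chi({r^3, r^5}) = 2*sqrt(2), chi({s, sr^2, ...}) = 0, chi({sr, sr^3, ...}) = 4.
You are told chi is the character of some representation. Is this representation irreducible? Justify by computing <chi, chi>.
Not irreducible (reducible): <chi, chi> = 13 > 1.

Solution. <chi, chi> = (1/|G|) sum_C |C| * |chi(C)|^2 = (1/16)[1*|10|^2 + 1*|2|^2 + 2*|-2*sqrt(2)|^2 + 2*|2|^2 + 2*|2*sqrt(2)|^2 + 4*|0|^2 + 4*|4|^2]
  = (1/16)[(100) + (4) + (16) + (8) + (16) + (0) + (64)] = 208/16 = 13.
A character is irreducible iff <chi, chi> = 1, so this representation is reducible.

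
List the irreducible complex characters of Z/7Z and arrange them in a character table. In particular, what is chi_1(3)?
Character table of Z/7Z (irreps indexed chi_0,...,chi_6 with chi_k(m) = zeta_7^(k*m), zeta_7 = exp(2*pi*i/7)):
  irrep \ class  {0} (size 1)  {1} (size 1)    {2} (size 1)    {3} (size 1)    {4} (size 1)    {5} (size 1)    {6} (size 1)  
  chi_0          1             1               1               1               1               1               1             
  chi_1          1             exp(2*I*pi/7)   exp(4*I*pi/7)   exp(6*I*pi/7)   exp(-6*I*pi/7)  exp(-4*I*pi/7)  exp(-2*I*pi/7)
  chi_2          1             exp(4*I*pi/7)   exp(-6*I*pi/7)  exp(-2*I*pi/7)  exp(2*I*pi/7)   exp(6*I*pi/7)   exp(-4*I*pi/7)
  chi_3          1             exp(6*I*pi/7)   exp(-2*I*pi/7)  exp(4*I*pi/7)   exp(-4*I*pi/7)  exp(2*I*pi/7)   exp(-6*I*pi/7)
  chi_4          1             exp(-6*I*pi/7)  exp(2*I*pi/7)   exp(-4*I*pi/7)  exp(4*I*pi/7)   exp(-2*I*pi/7)  exp(6*I*pi/7) 
  chi_5          1             exp(-4*I*pi/7)  exp(6*I*pi/7)   exp(2*I*pi/7)   exp(-2*I*pi/7)  exp(-6*I*pi/7)  exp(4*I*pi/7) 
  chi_6          1             exp(-2*I*pi/7)  exp(-4*I*pi/7)  exp(-6*I*pi/7)  exp(6*I*pi/7)   exp(4*I*pi/7)   exp(2*I*pi/7) 

Spot check: chi_1(3) = zeta_7^(1*3) = zeta_7^3 = exp(6*I*pi/7).

Proof sketch: Z/7Z is abelian, so all 7 irreducible complex representations are 1-dimensional. They are given by chi_k(m) = zeta_7^(k*m) for k = 0,...,6. Row orthogonality: sum_m chi_k(m) conj(chi_l(m)) = 7 * [k = l].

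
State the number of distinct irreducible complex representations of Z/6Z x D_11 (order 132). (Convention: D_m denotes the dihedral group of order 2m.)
42

Why: The number of irreducible complex representations of a finite group equals its number of conjugacy classes. For a direct product, #classes(G x H) = #classes(G) * #classes(H). Z/6Z has 6 classes (abelian), D_11 has 7 classes, so 6 * 7 = 42, so Z/6Z x D_11 (order 132) has exactly 42 irreducible complex representations.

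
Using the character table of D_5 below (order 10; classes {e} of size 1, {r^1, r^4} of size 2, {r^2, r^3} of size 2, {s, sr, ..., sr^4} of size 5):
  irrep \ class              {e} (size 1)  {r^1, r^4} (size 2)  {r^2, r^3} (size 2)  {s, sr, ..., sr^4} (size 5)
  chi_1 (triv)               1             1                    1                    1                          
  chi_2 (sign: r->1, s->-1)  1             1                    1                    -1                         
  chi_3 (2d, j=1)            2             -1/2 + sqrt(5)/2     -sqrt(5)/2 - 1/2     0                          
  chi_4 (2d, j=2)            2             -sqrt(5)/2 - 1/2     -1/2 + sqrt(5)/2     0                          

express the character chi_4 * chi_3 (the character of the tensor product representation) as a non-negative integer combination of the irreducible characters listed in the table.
chi_4 tensor chi_3 = chi_3 + chi_4 (all other irreducibles have multiplicity 0).

Details: The character of a tensor product is the pointwise product (chi_4 * chi_3)(C) = chi_4(C) * chi_3(C):
  {e}: (2)*(2), {r^1, r^4}: (-sqrt(5)/2 - 1/2)*(-1/2 + sqrt(5)/2), {r^2, r^3}: (-1/2 + sqrt(5)/2)*(-sqrt(5)/2 - 1/2), {s, sr, ..., sr^4}: (0)*(0)
so (chi_4 * chi_3) takes values
  {e} -> 4, {r^1, r^4} -> -1, {r^2, r^3} -> -1, {s, sr, ..., sr^4} -> 0.
Now take the inner product of this character with each irreducible chi from the table, <chi_4*chi_3, chi> = (1/10) sum_C |C| (chi_4*chi_3)(C) conj(chi(C)):
  <chi_4*chi_3, chi_1> = (1/10)[1*(4)*conj(1) + 2*(-1)*conj(1) + 2*(-1)*conj(1) + 5*(0)*conj(1)]
      = (1/10)[(4) + (-2) + (-2) + (0)] = 0/10 = 0
  <chi_4*chi_3, chi_2> = (1/10)[1*(4)*conj(1) + 2*(-1)*conj(1) + 2*(-1)*conj(1) + 5*(0)*conj(-1)]
      = (1/10)[(4) + (-2) + (-2) + (0)] = 0/10 = 0
  <chi_4*chi_3, chi_3> = (1/10)[1*(4)*conj(2) + 2*(-1)*conj(-1/2 + sqrt(5)/2) + 2*(-1)*conj(-sqrt(5)/2 - 1/2) + 5*(0)*conj(0)]
      = (1/10)[(8) + (1 - sqrt(5)) + (1 + sqrt(5)) + (0)] = 10/10 = 1
  <chi_4*chi_3, chi_4> = (1/10)[1*(4)*conj(2) + 2*(-1)*conj(-sqrt(5)/2 - 1/2) + 2*(-1)*conj(-1/2 + sqrt(5)/2) + 5*(0)*conj(0)]
      = (1/10)[(8) + (1 + sqrt(5)) + (1 - sqrt(5)) + (0)] = 10/10 = 1
Hence the multiplicities are chi_3: 1, chi_4: 1. Dimension check: dim(chi_4)*dim(chi_3) = 2*2 = 4 and sum (mult * dim) = 1*2 + 1*2 = 4.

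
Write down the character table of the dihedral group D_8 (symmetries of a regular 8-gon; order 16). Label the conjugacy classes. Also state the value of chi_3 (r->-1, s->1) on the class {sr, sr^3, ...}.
Conjugacy classes: {e} of size 1, {r^4} of size 1, {r^1, r^7} of size 2, {r^2, r^6} of size 2, {r^3, r^5} of size 2, {s, sr^2, ...} of size 4, {sr, sr^3, ...} of size 4.
Character table:
  irrep \ class              {e} (size 1)  {r^4} (size 1)  {r^1, r^7} (size 2)  {r^2, r^6} (size 2)  {r^3, r^5} (size 2)  {s, sr^2, ...} (size 4)  {sr, sr^3, ...} (size 4)
  chi_1 (triv)               1             1               1                    1                    1                    1                        1                       
  chi_2 (sign: r->1, s->-1)  1             1               1                    1                    1                    -1                       -1                      
  chi_3 (r->-1, s->1)        1             1               -1                   1                    -1                   1                        -1                      
  chi_4 (r->-1, s->-1)       1             1               -1                   1                    -1                   -1                       1                       
  chi_5 (2d, j=1)            2             -2              sqrt(2)              0                    -sqrt(2)             0                        0                       
  chi_6 (2d, j=2)            2             2               0                    -2                   0                    0                        0                       
  chi_7 (2d, j=3)            2             -2              -sqrt(2)             0                    sqrt(2)              0                        0                       

Spot check: chi_3 (r->-1, s->1) on {sr, sr^3, ...} = -1.

Argument: D_8 has order 2*8 = 16 with 7 conjugacy classes, hence 7 irreducibles. Sum of squared dims 1 + 1 + 1 + 1 + 4 + 4 + 4 = 16 = |G|. Linear characters come from the abelianisation; the 2-dimensional irreps have character r^k -> 2*cos(2*pi*j*k/8), reflections -> 0.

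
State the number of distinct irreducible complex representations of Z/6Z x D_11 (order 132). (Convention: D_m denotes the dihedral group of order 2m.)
42

Derivation: The number of irreducible complex representations of a finite group equals its number of conjugacy classes. For a direct product, #classes(G x H) = #classes(G) * #classes(H). Z/6Z has 6 classes (abelian), D_11 has 7 classes, so 6 * 7 = 42, so Z/6Z x D_11 (order 132) has exactly 42 irreducible complex representations.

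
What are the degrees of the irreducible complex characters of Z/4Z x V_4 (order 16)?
Dimensions: 1, 1, 1, 1, 1, 1, 1, 1, 1, 1, 1, 1, 1, 1, 1, 1

There are 16 irreducibles (= number of conjugacy classes). Their dimensions d_i satisfy sum d_i^2 = |G| = 16: 1 + 1 + 1 + 1 + 1 + 1 + 1 + 1 + 1 + 1 + 1 + 1 + 1 + 1 + 1 + 1 = 16. (For the product with Z/4Z: each of the 4 1-dim characters of Z/4Z tensors with each irrep of V_4, giving 4 copies of each V_4-dimension.)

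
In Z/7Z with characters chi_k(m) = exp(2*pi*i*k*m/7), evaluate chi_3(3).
chi_3(3) = zeta_7^9 = exp(4*I*pi/7)

Why: chi_3(3) = zeta_7^(3*3) = zeta_7^9. Since zeta_7^7 = 1, this equals zeta_7^2 = exp(2*pi*i*2/7) = exp(4*I*pi/7).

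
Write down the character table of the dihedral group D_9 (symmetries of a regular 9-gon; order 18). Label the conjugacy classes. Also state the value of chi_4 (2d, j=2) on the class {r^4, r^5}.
Conjugacy classes: {e} of size 1, {r^1, r^8} of size 2, {r^2, r^7} of size 2, {r^3, r^6} of size 2, {r^4, r^5} of size 2, {s, sr, ..., sr^8} of size 9.
Character table:
  irrep \ class              {e} (size 1)  {r^1, r^8} (size 2)  {r^2, r^7} (size 2)  {r^3, r^6} (size 2)  {r^4, r^5} (size 2)  {s, sr, ..., sr^8} (size 9)
  chi_1 (triv)               1             1                    1                    1                    1                    1                          
  chi_2 (sign: r->1, s->-1)  1             1                    1                    1                    1                    -1                         
  chi_3 (2d, j=1)            2             2*cos(2*pi/9)        2*cos(4*pi/9)        -1                   -2*cos(pi/9)         0                          
  chi_4 (2d, j=2)            2             2*cos(4*pi/9)        -2*cos(pi/9)         -1                   2*cos(2*pi/9)        0                          
  chi_5 (2d, j=3)            2             -1                   -1                   2                    -1                   0                          
  chi_6 (2d, j=4)            2             -2*cos(pi/9)         2*cos(2*pi/9)        -1                   2*cos(4*pi/9)        0                          

Spot check: chi_4 (2d, j=2) on {r^4, r^5} = 2*cos(2*pi/9).

Explanation: D_9 has order 2*9 = 18 with 6 conjugacy classes, hence 6 irreducibles. Sum of squared dims 1 + 1 + 4 + 4 + 4 + 4 = 18 = |G|. Linear characters come from the abelianisation; the 2-dimensional irreps have character r^k -> 2*cos(2*pi*j*k/9), reflections -> 0.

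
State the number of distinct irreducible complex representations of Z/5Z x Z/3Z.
15

Proof sketch: The number of irreducible complex representations of a finite group equals its number of conjugacy classes. Z/5Z x Z/3Z is abelian of order 15, so every element is its own conjugacy class: 15 classes, so Z/5Z x Z/3Z (order 15) has exactly 15 irreducible complex representations.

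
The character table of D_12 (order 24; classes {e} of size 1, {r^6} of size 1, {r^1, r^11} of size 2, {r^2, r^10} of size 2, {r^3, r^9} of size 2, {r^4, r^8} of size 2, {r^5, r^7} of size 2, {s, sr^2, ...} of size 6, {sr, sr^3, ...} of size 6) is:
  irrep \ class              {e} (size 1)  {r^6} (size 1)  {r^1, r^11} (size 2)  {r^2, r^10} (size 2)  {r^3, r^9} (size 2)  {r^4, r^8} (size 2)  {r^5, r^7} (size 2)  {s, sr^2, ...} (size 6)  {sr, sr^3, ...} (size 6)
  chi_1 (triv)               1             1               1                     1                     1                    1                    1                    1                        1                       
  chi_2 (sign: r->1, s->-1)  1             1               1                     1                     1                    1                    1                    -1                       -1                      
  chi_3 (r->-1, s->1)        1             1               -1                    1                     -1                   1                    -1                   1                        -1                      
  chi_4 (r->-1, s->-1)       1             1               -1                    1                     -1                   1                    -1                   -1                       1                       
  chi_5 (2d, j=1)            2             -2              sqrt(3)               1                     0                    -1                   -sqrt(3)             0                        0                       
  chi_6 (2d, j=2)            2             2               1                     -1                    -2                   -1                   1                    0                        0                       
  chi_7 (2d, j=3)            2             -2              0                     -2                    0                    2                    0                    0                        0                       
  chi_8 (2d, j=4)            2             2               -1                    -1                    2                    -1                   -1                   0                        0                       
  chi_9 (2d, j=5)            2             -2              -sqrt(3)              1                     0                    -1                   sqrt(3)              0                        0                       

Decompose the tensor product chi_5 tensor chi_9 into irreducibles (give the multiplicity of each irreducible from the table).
chi_5 tensor chi_9 = chi_3 + chi_4 + chi_8 (all other irreducibles have multiplicity 0).

Working: The character of a tensor product is the pointwise product (chi_5 * chi_9)(C) = chi_5(C) * chi_9(C):
  {e}: (2)*(2), {r^6}: (-2)*(-2), {r^1, r^11}: (sqrt(3))*(-sqrt(3)), {r^2, r^10}: (1)*(1), {r^3, r^9}: (0)*(0), {r^4, r^8}: (-1)*(-1), {r^5, r^7}: (-sqrt(3))*(sqrt(3)), {s, sr^2, ...}: (0)*(0), {sr, sr^3, ...}: (0)*(0)
so (chi_5 * chi_9) takes values
  {e} -> 4, {r^6} -> 4, {r^1, r^11} -> -3, {r^2, r^10} -> 1, {r^3, r^9} -> 0, {r^4, r^8} -> 1, {r^5, r^7} -> -3, {s, sr^2, ...} -> 0, {sr, sr^3, ...} -> 0.
Now take the inner product of this character with each irreducible chi from the table, <chi_5*chi_9, chi> = (1/24) sum_C |C| (chi_5*chi_9)(C) conj(chi(C)):
  <chi_5*chi_9, chi_1> = (1/24)[1*(4)*conj(1) + 1*(4)*conj(1) + 2*(-3)*conj(1) + 2*(1)*conj(1) + 2*(0)*conj(1) + 2*(1)*conj(1) + 2*(-3)*conj(1) + 6*(0)*conj(1) + 6*(0)*conj(1)]
      = (1/24)[(4) + (4) + (-6) + (2) + (0) + (2) + (-6) + (0) + (0)] = 0/24 = 0
  <chi_5*chi_9, chi_2> = (1/24)[1*(4)*conj(1) + 1*(4)*conj(1) + 2*(-3)*conj(1) + 2*(1)*conj(1) + 2*(0)*conj(1) + 2*(1)*conj(1) + 2*(-3)*conj(1) + 6*(0)*conj(-1) + 6*(0)*conj(-1)]
      = (1/24)[(4) + (4) + (-6) + (2) + (0) + (2) + (-6) + (0) + (0)] = 0/24 = 0
  <chi_5*chi_9, chi_3> = (1/24)[1*(4)*conj(1) + 1*(4)*conj(1) + 2*(-3)*conj(-1) + 2*(1)*conj(1) + 2*(0)*conj(-1) + 2*(1)*conj(1) + 2*(-3)*conj(-1) + 6*(0)*conj(1) + 6*(0)*conj(-1)]
      = (1/24)[(4) + (4) + (6) + (2) + (0) + (2) + (6) + (0) + (0)] = 24/24 = 1
  <chi_5*chi_9, chi_4> = (1/24)[1*(4)*conj(1) + 1*(4)*conj(1) + 2*(-3)*conj(-1) + 2*(1)*conj(1) + 2*(0)*conj(-1) + 2*(1)*conj(1) + 2*(-3)*conj(-1) + 6*(0)*conj(-1) + 6*(0)*conj(1)]
      = (1/24)[(4) + (4) + (6) + (2) + (0) + (2) + (6) + (0) + (0)] = 24/24 = 1
  <chi_5*chi_9, chi_5> = (1/24)[1*(4)*conj(2) + 1*(4)*conj(-2) + 2*(-3)*conj(sqrt(3)) + 2*(1)*conj(1) + 2*(0)*conj(0) + 2*(1)*conj(-1) + 2*(-3)*conj(-sqrt(3)) + 6*(0)*conj(0) + 6*(0)*conj(0)]
      = (1/24)[(8) + (-8) + (-6*sqrt(3)) + (2) + (0) + (-2) + (6*sqrt(3)) + (0) + (0)] = 0/24 = 0
  <chi_5*chi_9, chi_6> = (1/24)[1*(4)*conj(2) + 1*(4)*conj(2) + 2*(-3)*conj(1) + 2*(1)*conj(-1) + 2*(0)*conj(-2) + 2*(1)*conj(-1) + 2*(-3)*conj(1) + 6*(0)*conj(0) + 6*(0)*conj(0)]
      = (1/24)[(8) + (8) + (-6) + (-2) + (0) + (-2) + (-6) + (0) + (0)] = 0/24 = 0
  <chi_5*chi_9, chi_7> = (1/24)[1*(4)*conj(2) + 1*(4)*conj(-2) + 2*(-3)*conj(0) + 2*(1)*conj(-2) + 2*(0)*conj(0) + 2*(1)*conj(2) + 2*(-3)*conj(0) + 6*(0)*conj(0) + 6*(0)*conj(0)]
      = (1/24)[(8) + (-8) + (0) + (-4) + (0) + (4) + (0) + (0) + (0)] = 0/24 = 0
  <chi_5*chi_9, chi_8> = (1/24)[1*(4)*conj(2) + 1*(4)*conj(2) + 2*(-3)*conj(-1) + 2*(1)*conj(-1) + 2*(0)*conj(2) + 2*(1)*conj(-1) + 2*(-3)*conj(-1) + 6*(0)*conj(0) + 6*(0)*conj(0)]
      = (1/24)[(8) + (8) + (6) + (-2) + (0) + (-2) + (6) + (0) + (0)] = 24/24 = 1
  <chi_5*chi_9, chi_9> = (1/24)[1*(4)*conj(2) + 1*(4)*conj(-2) + 2*(-3)*conj(-sqrt(3)) + 2*(1)*conj(1) + 2*(0)*conj(0) + 2*(1)*conj(-1) + 2*(-3)*conj(sqrt(3)) + 6*(0)*conj(0) + 6*(0)*conj(0)]
      = (1/24)[(8) + (-8) + (6*sqrt(3)) + (2) + (0) + (-2) + (-6*sqrt(3)) + (0) + (0)] = 0/24 = 0
Hence the multiplicities are chi_3: 1, chi_4: 1, chi_8: 1. Dimension check: dim(chi_5)*dim(chi_9) = 2*2 = 4 and sum (mult * dim) = 1*1 + 1*1 + 1*2 = 4.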